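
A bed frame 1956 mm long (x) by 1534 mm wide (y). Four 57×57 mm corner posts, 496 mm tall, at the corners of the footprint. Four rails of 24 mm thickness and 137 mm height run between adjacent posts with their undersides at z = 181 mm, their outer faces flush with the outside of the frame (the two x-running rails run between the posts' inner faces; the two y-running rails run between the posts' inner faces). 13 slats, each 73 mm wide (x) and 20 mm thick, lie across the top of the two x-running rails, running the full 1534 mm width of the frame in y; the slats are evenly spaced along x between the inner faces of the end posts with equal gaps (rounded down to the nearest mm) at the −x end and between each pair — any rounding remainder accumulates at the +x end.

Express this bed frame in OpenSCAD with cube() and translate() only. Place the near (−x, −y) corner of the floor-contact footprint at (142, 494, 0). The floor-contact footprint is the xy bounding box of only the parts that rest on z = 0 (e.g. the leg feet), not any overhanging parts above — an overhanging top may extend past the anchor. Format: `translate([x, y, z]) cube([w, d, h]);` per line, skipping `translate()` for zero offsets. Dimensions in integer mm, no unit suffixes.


translate([142, 494, 0]) cube([57, 57, 496]);
translate([142, 1971, 0]) cube([57, 57, 496]);
translate([2041, 494, 0]) cube([57, 57, 496]);
translate([2041, 1971, 0]) cube([57, 57, 496]);
translate([199, 494, 181]) cube([1842, 24, 137]);
translate([199, 2004, 181]) cube([1842, 24, 137]);
translate([142, 551, 181]) cube([24, 1420, 137]);
translate([2074, 551, 181]) cube([24, 1420, 137]);
translate([262, 494, 318]) cube([73, 1534, 20]);
translate([398, 494, 318]) cube([73, 1534, 20]);
translate([534, 494, 318]) cube([73, 1534, 20]);
translate([670, 494, 318]) cube([73, 1534, 20]);
translate([806, 494, 318]) cube([73, 1534, 20]);
translate([942, 494, 318]) cube([73, 1534, 20]);
translate([1078, 494, 318]) cube([73, 1534, 20]);
translate([1214, 494, 318]) cube([73, 1534, 20]);
translate([1350, 494, 318]) cube([73, 1534, 20]);
translate([1486, 494, 318]) cube([73, 1534, 20]);
translate([1622, 494, 318]) cube([73, 1534, 20]);
translate([1758, 494, 318]) cube([73, 1534, 20]);
translate([1894, 494, 318]) cube([73, 1534, 20]);


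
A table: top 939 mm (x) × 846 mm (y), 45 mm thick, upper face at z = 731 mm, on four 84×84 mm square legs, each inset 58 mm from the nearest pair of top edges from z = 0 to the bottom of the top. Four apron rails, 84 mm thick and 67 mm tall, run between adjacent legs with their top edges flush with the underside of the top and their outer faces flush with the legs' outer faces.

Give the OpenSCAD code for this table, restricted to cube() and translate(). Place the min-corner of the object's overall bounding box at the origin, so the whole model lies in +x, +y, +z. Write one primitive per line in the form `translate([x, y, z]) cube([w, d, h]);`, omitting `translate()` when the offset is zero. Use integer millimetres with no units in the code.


translate([0, 0, 686]) cube([939, 846, 45]);
translate([58, 58, 0]) cube([84, 84, 686]);
translate([797, 58, 0]) cube([84, 84, 686]);
translate([58, 704, 0]) cube([84, 84, 686]);
translate([797, 704, 0]) cube([84, 84, 686]);
translate([142, 58, 619]) cube([655, 84, 67]);
translate([142, 704, 619]) cube([655, 84, 67]);
translate([58, 142, 619]) cube([84, 562, 67]);
translate([797, 142, 619]) cube([84, 562, 67]);


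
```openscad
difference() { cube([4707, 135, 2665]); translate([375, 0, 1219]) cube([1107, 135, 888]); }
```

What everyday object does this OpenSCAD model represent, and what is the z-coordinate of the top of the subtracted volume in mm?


A wall with a window opening. The window head height is 2107 mm.

A wall with a rectangular opening subtracted — a window. Sill at z = 1219, opening 888 mm tall, so the head is at 1219 + 888 = 2107 mm.


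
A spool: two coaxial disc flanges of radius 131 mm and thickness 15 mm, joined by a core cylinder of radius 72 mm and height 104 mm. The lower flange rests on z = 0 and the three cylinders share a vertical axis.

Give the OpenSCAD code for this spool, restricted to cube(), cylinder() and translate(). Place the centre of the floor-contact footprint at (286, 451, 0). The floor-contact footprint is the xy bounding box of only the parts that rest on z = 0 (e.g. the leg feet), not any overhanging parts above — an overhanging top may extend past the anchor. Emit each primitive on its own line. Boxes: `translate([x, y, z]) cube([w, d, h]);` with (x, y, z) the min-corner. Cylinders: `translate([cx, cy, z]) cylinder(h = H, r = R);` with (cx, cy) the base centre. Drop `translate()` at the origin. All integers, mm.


translate([286, 451, 0]) cylinder(h = 15, r = 131);
translate([286, 451, 15]) cylinder(h = 104, r = 72);
translate([286, 451, 119]) cylinder(h = 15, r = 131);


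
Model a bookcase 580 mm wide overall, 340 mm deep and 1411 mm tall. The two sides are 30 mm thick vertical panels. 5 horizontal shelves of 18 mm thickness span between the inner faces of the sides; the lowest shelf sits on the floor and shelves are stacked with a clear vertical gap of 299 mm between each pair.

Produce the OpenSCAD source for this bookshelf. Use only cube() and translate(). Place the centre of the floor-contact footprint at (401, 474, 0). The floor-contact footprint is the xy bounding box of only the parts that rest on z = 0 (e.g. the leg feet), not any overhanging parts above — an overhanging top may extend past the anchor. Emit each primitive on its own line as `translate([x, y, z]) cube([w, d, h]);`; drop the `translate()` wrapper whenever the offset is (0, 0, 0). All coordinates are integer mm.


translate([111, 304, 0]) cube([30, 340, 1411]);
translate([661, 304, 0]) cube([30, 340, 1411]);
translate([141, 304, 0]) cube([520, 340, 18]);
translate([141, 304, 317]) cube([520, 340, 18]);
translate([141, 304, 634]) cube([520, 340, 18]);
translate([141, 304, 951]) cube([520, 340, 18]);
translate([141, 304, 1268]) cube([520, 340, 18]);


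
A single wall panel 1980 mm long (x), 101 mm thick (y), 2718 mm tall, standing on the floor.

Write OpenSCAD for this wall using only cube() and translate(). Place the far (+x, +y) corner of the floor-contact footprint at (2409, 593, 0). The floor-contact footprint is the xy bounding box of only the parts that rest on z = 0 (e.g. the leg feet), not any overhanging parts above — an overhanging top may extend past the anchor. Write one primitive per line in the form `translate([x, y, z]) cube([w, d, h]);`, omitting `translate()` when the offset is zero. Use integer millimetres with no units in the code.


translate([429, 492, 0]) cube([1980, 101, 2718]);


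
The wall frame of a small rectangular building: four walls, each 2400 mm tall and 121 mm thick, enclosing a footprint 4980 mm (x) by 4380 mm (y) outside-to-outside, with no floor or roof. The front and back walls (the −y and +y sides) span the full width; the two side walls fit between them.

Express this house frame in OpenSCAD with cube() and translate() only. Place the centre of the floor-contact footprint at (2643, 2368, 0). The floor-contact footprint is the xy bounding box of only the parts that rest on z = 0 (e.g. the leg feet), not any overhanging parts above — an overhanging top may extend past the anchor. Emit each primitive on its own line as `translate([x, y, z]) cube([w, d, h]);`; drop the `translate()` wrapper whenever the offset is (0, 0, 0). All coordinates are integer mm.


translate([153, 178, 0]) cube([4980, 121, 2400]);
translate([153, 4437, 0]) cube([4980, 121, 2400]);
translate([153, 299, 0]) cube([121, 4138, 2400]);
translate([5012, 299, 0]) cube([121, 4138, 2400]);


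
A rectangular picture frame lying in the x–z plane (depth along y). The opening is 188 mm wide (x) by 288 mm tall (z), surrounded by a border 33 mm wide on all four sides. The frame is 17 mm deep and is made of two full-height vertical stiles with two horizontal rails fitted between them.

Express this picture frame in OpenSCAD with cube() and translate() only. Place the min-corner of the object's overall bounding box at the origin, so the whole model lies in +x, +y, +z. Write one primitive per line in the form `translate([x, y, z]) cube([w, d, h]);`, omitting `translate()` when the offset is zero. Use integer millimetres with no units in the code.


cube([33, 17, 354]);
translate([221, 0, 0]) cube([33, 17, 354]);
translate([33, 0, 0]) cube([188, 17, 33]);
translate([33, 0, 321]) cube([188, 17, 33]);


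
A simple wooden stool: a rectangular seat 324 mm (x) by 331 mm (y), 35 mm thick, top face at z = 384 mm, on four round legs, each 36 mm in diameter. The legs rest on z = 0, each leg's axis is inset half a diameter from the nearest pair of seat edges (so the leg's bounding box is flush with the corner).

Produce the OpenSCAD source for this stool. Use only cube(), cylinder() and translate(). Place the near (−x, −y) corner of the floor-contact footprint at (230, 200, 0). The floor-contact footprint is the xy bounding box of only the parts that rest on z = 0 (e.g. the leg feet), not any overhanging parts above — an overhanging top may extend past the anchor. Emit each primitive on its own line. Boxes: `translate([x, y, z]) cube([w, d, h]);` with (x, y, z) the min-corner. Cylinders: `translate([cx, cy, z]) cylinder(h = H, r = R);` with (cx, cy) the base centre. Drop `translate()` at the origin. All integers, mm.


translate([230, 200, 349]) cube([324, 331, 35]);
translate([248, 218, 0]) cylinder(h = 349, r = 18);
translate([536, 218, 0]) cylinder(h = 349, r = 18);
translate([248, 513, 0]) cylinder(h = 349, r = 18);
translate([536, 513, 0]) cylinder(h = 349, r = 18);


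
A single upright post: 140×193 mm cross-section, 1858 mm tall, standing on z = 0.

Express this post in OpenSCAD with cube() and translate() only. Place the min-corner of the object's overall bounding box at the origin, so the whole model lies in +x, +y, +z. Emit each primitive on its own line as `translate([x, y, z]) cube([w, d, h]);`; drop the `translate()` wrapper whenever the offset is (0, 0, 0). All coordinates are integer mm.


cube([140, 193, 1858]);


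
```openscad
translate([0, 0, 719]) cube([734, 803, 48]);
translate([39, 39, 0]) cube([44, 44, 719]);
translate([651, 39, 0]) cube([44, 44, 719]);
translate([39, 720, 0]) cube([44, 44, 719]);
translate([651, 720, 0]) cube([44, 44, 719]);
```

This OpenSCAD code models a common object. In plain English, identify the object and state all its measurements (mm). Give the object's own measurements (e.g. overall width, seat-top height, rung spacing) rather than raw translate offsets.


A rectangular dining table. The top is 734×803×48 mm with its upper surface at z = 767 mm. It stands on four 44×44 mm square legs, each inset 39 mm from the nearest pair of top edges, running from the floor to the underside of the top.


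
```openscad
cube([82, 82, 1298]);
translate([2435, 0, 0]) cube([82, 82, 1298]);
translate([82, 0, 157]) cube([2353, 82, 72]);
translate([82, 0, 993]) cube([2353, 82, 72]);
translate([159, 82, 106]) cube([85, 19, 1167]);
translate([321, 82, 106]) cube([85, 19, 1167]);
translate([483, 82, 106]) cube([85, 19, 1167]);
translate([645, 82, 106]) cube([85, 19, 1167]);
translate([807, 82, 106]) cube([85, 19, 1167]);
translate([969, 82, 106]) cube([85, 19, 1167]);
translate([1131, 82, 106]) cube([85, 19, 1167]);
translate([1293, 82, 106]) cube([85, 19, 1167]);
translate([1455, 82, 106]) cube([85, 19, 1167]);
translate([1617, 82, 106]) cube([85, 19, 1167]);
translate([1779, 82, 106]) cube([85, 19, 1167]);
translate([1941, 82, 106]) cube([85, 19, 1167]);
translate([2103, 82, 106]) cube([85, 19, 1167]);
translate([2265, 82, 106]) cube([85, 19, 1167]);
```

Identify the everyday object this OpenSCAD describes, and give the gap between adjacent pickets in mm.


A fence section. The picket gap is 77 mm.

Two posts, two rails, 14 pickets — a fence section. Span 2353 mm holds 14 pickets of 85 mm with 15 equal gaps: ⌊(2353 − 14·85) / 15⌋ = 77 mm.


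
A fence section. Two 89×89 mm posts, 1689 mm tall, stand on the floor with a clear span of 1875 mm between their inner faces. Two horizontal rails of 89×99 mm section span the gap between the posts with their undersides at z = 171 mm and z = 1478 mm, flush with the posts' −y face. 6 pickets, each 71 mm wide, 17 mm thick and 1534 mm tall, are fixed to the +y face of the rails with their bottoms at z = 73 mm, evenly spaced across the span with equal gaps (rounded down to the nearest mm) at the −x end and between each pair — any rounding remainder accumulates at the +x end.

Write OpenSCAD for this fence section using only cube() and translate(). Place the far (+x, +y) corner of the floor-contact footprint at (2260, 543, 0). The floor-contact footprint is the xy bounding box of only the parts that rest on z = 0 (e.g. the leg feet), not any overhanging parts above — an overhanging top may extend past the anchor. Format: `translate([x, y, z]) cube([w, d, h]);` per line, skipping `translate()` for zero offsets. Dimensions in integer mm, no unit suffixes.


translate([207, 454, 0]) cube([89, 89, 1689]);
translate([2171, 454, 0]) cube([89, 89, 1689]);
translate([296, 454, 171]) cube([1875, 89, 99]);
translate([296, 454, 1478]) cube([1875, 89, 99]);
translate([503, 543, 73]) cube([71, 17, 1534]);
translate([781, 543, 73]) cube([71, 17, 1534]);
translate([1059, 543, 73]) cube([71, 17, 1534]);
translate([1337, 543, 73]) cube([71, 17, 1534]);
translate([1615, 543, 73]) cube([71, 17, 1534]);
translate([1893, 543, 73]) cube([71, 17, 1534]);


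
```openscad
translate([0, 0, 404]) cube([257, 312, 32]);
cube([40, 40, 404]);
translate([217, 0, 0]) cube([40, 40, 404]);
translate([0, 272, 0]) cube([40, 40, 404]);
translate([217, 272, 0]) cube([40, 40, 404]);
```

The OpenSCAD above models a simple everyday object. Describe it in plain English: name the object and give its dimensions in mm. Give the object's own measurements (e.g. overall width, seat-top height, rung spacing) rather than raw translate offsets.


A simple wooden stool: a rectangular seat 257 mm (x) by 312 mm (y), 32 mm thick, top face at z = 436 mm, on four square legs, each 40×40 mm in cross-section. The legs rest on z = 0, each flush with a corner of the seat.


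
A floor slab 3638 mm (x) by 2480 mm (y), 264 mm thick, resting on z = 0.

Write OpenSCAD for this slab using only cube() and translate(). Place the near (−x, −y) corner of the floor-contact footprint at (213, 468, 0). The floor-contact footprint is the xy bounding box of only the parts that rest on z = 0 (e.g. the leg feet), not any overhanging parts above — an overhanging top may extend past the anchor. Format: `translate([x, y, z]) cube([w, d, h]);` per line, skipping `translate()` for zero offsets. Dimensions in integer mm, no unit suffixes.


translate([213, 468, 0]) cube([3638, 2480, 264]);


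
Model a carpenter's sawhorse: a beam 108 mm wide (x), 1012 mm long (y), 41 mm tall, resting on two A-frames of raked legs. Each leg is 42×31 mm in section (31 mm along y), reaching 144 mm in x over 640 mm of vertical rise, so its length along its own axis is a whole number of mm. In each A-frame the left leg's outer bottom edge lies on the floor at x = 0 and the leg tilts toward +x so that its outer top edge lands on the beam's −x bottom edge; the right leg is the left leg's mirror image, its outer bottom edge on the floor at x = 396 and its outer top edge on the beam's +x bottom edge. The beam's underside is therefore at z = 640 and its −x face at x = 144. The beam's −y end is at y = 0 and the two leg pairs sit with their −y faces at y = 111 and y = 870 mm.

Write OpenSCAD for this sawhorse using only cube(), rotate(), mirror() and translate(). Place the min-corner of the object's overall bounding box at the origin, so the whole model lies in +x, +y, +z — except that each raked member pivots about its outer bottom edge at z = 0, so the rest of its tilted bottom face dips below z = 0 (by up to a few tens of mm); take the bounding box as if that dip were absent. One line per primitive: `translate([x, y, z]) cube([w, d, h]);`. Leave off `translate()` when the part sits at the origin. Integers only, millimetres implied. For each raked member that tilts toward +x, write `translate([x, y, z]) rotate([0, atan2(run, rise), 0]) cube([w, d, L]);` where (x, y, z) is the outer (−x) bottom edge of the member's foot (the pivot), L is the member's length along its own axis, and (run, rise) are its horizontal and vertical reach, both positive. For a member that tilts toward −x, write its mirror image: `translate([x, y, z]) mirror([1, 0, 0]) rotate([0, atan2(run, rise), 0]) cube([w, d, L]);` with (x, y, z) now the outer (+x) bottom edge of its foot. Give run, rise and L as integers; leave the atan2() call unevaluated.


// leg length = √(144² + 640²) = 656
// right-leg outer foot x = 2·144 + 108 = 396
// beam min-corner = (144, 0, 640)
translate([144, 0, 640]) cube([108, 1012, 41]);
translate([0, 111, 0]) rotate([0, atan2(144, 640), 0]) cube([42, 31, 656]);
translate([396, 111, 0]) mirror([1, 0, 0]) rotate([0, atan2(144, 640), 0]) cube([42, 31, 656]);
translate([0, 870, 0]) rotate([0, atan2(144, 640), 0]) cube([42, 31, 656]);
translate([396, 870, 0]) mirror([1, 0, 0]) rotate([0, atan2(144, 640), 0]) cube([42, 31, 656]);


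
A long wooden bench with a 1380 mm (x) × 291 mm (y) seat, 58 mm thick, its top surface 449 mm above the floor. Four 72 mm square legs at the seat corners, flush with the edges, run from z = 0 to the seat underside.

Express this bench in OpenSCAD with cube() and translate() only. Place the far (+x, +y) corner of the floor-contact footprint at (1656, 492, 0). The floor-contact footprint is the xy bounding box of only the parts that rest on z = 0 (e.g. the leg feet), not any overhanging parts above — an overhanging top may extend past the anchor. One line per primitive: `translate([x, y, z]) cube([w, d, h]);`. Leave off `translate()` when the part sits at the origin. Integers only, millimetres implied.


// leg_h = 449 − 58 = 391
translate([276, 201, 391]) cube([1380, 291, 58]);
translate([276, 201, 0]) cube([72, 72, 391]);
translate([276, 420, 0]) cube([72, 72, 391]);
translate([1584, 201, 0]) cube([72, 72, 391]);
translate([1584, 420, 0]) cube([72, 72, 391]);


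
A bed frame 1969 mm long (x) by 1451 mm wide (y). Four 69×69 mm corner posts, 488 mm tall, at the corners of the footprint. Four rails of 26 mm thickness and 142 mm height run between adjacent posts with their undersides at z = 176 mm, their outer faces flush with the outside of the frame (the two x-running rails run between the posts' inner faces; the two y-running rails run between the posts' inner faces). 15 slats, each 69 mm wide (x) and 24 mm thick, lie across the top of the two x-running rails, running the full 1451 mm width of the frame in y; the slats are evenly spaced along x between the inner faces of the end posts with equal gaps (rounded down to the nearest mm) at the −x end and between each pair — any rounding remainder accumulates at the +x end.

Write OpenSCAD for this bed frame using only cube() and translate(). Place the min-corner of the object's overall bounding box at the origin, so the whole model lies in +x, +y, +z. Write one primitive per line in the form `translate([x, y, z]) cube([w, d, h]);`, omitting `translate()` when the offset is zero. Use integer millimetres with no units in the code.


cube([69, 69, 488]);
translate([0, 1382, 0]) cube([69, 69, 488]);
translate([1900, 0, 0]) cube([69, 69, 488]);
translate([1900, 1382, 0]) cube([69, 69, 488]);
translate([69, 0, 176]) cube([1831, 26, 142]);
translate([69, 1425, 176]) cube([1831, 26, 142]);
translate([0, 69, 176]) cube([26, 1313, 142]);
translate([1943, 69, 176]) cube([26, 1313, 142]);
translate([118, 0, 318]) cube([69, 1451, 24]);
translate([236, 0, 318]) cube([69, 1451, 24]);
translate([354, 0, 318]) cube([69, 1451, 24]);
translate([472, 0, 318]) cube([69, 1451, 24]);
translate([590, 0, 318]) cube([69, 1451, 24]);
translate([708, 0, 318]) cube([69, 1451, 24]);
translate([826, 0, 318]) cube([69, 1451, 24]);
translate([944, 0, 318]) cube([69, 1451, 24]);
translate([1062, 0, 318]) cube([69, 1451, 24]);
translate([1180, 0, 318]) cube([69, 1451, 24]);
translate([1298, 0, 318]) cube([69, 1451, 24]);
translate([1416, 0, 318]) cube([69, 1451, 24]);
translate([1534, 0, 318]) cube([69, 1451, 24]);
translate([1652, 0, 318]) cube([69, 1451, 24]);
translate([1770, 0, 318]) cube([69, 1451, 24]);


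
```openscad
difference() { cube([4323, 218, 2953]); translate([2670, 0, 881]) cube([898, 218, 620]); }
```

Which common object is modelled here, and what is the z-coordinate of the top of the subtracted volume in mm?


A wall with a window opening. The window head height is 1501 mm.

A wall with a rectangular opening subtracted — a window. Sill at z = 881, opening 620 mm tall, so the head is at 881 + 620 = 1501 mm.


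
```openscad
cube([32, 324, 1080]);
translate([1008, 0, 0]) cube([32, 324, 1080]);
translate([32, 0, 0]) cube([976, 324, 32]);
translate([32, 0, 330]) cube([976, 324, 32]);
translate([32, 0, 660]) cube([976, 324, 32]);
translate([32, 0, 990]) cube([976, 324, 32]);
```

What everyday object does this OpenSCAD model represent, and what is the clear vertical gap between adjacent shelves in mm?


A bookshelf. The clear shelf gap is 298 mm.

Two tall side panels with 4 horizontal boards between them — a bookshelf. The first two shelf undersides are at z = 0 and z = 330; with shelf thickness 32, the clear gap is 330 − 0 − 32 = 298 mm.


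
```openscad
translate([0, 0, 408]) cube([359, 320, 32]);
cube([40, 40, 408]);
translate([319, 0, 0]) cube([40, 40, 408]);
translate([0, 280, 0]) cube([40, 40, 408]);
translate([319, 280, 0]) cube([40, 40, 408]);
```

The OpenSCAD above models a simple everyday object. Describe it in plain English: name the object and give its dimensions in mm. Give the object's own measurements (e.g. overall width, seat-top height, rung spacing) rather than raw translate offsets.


A four-legged stool. The seat is a 359×320×32 mm slab whose top surface is at z = 440 mm; four square legs, each 40×40 mm in cross-section, run from the floor (z = 0) to the underside of the seat, each flush with a corner of the seat.


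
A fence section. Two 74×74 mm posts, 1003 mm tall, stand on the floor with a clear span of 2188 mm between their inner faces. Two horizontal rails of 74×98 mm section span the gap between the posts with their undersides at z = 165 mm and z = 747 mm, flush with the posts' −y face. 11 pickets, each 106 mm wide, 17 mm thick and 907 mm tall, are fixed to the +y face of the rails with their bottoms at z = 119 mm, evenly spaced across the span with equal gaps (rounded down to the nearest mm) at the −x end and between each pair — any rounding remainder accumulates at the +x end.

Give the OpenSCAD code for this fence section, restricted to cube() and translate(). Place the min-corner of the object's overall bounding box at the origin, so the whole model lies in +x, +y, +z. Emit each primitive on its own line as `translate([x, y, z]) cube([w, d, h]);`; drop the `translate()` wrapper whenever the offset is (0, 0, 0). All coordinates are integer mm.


cube([74, 74, 1003]);
translate([2262, 0, 0]) cube([74, 74, 1003]);
translate([74, 0, 165]) cube([2188, 74, 98]);
translate([74, 0, 747]) cube([2188, 74, 98]);
translate([159, 74, 119]) cube([106, 17, 907]);
translate([350, 74, 119]) cube([106, 17, 907]);
translate([541, 74, 119]) cube([106, 17, 907]);
translate([732, 74, 119]) cube([106, 17, 907]);
translate([923, 74, 119]) cube([106, 17, 907]);
translate([1114, 74, 119]) cube([106, 17, 907]);
translate([1305, 74, 119]) cube([106, 17, 907]);
translate([1496, 74, 119]) cube([106, 17, 907]);
translate([1687, 74, 119]) cube([106, 17, 907]);
translate([1878, 74, 119]) cube([106, 17, 907]);
translate([2069, 74, 119]) cube([106, 17, 907]);


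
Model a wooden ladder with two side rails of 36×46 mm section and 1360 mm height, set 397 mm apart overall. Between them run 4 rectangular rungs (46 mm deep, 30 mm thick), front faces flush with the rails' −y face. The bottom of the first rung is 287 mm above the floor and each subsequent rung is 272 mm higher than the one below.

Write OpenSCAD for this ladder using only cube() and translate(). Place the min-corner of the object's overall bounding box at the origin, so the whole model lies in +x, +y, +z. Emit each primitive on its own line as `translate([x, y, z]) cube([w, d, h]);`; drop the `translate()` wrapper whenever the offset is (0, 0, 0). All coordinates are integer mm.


cube([36, 46, 1360]);
translate([361, 0, 0]) cube([36, 46, 1360]);
translate([36, 0, 287]) cube([325, 46, 30]);
translate([36, 0, 559]) cube([325, 46, 30]);
translate([36, 0, 831]) cube([325, 46, 30]);
translate([36, 0, 1103]) cube([325, 46, 30]);


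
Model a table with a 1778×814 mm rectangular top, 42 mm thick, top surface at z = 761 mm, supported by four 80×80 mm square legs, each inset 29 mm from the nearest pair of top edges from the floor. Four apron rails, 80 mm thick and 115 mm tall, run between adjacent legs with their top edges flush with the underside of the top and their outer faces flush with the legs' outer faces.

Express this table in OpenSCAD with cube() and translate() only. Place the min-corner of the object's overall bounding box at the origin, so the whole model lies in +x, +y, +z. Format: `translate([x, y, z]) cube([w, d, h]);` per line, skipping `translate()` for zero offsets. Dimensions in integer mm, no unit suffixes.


translate([0, 0, 719]) cube([1778, 814, 42]);
translate([29, 29, 0]) cube([80, 80, 719]);
translate([1669, 29, 0]) cube([80, 80, 719]);
translate([29, 705, 0]) cube([80, 80, 719]);
translate([1669, 705, 0]) cube([80, 80, 719]);
translate([109, 29, 604]) cube([1560, 80, 115]);
translate([109, 705, 604]) cube([1560, 80, 115]);
translate([29, 109, 604]) cube([80, 596, 115]);
translate([1669, 109, 604]) cube([80, 596, 115]);


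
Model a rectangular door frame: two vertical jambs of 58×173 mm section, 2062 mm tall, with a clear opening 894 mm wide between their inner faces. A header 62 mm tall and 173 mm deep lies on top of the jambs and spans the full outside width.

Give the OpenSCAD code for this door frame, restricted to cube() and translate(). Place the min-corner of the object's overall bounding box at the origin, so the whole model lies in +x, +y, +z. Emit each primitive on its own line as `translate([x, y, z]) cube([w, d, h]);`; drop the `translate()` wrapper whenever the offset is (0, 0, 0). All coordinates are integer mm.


cube([58, 173, 2062]);
translate([952, 0, 0]) cube([58, 173, 2062]);
translate([0, 0, 2062]) cube([1010, 173, 62]);


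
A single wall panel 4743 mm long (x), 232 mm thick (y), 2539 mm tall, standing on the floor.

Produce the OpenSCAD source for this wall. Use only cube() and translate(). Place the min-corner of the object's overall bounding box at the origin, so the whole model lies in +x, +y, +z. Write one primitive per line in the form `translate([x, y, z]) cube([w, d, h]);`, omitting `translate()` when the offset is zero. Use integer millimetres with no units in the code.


cube([4743, 232, 2539]);


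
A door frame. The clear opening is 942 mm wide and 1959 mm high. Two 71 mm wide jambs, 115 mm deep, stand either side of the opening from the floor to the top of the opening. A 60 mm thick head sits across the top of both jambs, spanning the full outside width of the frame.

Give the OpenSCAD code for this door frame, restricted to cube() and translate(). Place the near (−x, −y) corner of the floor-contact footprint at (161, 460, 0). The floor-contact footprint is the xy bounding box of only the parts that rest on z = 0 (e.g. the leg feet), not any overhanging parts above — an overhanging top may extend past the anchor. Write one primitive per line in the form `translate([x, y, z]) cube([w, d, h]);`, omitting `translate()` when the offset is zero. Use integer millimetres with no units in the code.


translate([161, 460, 0]) cube([71, 115, 1959]);
translate([1174, 460, 0]) cube([71, 115, 1959]);
translate([161, 460, 1959]) cube([1084, 115, 60]);


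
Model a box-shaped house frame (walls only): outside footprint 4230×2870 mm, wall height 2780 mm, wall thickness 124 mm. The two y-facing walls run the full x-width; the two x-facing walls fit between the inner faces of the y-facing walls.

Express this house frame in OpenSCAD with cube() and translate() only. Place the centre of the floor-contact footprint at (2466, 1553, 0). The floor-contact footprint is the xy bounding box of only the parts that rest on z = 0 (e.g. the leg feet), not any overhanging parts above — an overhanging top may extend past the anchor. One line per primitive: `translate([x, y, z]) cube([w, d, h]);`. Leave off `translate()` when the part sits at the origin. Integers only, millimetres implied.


translate([351, 118, 0]) cube([4230, 124, 2780]);
translate([351, 2864, 0]) cube([4230, 124, 2780]);
translate([351, 242, 0]) cube([124, 2622, 2780]);
translate([4457, 242, 0]) cube([124, 2622, 2780]);


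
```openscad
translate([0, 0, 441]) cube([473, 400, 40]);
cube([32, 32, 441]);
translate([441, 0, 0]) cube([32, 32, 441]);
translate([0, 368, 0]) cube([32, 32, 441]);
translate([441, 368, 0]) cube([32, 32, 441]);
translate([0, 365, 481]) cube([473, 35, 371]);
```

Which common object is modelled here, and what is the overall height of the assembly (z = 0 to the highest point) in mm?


A chair. The overall height is 852 mm.

A slab on four corner posts with a tall panel at the back — a chair. The seat slab sits at z = 441 with thickness 40, and the 371 mm backrest starts at the seat top, so the overall height is 441 + 40 + 371 = 852 mm.


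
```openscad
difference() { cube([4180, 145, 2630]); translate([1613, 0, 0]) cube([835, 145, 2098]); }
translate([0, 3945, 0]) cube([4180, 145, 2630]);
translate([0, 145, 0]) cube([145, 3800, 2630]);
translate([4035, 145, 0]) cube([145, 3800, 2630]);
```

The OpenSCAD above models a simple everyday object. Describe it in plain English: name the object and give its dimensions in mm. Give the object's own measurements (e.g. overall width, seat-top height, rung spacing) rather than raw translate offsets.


A single room: four walls, each 2630 mm tall and 145 mm thick, enclosing an outside footprint 4180×4090 mm (x × y), no floor or roof. The front and back walls (−y and +y sides) run the full x-width; the side walls fit between their inner faces. A door opening 835 mm wide and 2098 mm tall is cut through the front wall from the floor up, its −x edge 1613 mm from the wall's −x end.


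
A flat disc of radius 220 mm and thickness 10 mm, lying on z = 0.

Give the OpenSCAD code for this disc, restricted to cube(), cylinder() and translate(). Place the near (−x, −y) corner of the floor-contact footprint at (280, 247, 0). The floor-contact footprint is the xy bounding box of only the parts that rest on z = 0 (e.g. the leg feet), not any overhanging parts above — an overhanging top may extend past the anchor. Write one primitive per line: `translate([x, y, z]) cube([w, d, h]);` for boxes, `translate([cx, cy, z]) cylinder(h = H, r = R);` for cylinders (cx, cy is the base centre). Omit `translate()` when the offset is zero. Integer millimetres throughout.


translate([500, 467, 0]) cylinder(h = 10, r = 220);


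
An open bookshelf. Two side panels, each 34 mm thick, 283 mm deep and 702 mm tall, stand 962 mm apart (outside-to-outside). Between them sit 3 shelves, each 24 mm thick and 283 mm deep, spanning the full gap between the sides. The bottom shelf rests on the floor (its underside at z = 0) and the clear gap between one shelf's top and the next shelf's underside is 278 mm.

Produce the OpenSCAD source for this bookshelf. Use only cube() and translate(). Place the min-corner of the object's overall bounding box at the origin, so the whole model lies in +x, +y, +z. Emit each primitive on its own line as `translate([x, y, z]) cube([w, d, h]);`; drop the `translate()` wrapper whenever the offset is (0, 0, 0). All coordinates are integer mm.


cube([34, 283, 702]);
translate([928, 0, 0]) cube([34, 283, 702]);
translate([34, 0, 0]) cube([894, 283, 24]);
translate([34, 0, 302]) cube([894, 283, 24]);
translate([34, 0, 604]) cube([894, 283, 24]);


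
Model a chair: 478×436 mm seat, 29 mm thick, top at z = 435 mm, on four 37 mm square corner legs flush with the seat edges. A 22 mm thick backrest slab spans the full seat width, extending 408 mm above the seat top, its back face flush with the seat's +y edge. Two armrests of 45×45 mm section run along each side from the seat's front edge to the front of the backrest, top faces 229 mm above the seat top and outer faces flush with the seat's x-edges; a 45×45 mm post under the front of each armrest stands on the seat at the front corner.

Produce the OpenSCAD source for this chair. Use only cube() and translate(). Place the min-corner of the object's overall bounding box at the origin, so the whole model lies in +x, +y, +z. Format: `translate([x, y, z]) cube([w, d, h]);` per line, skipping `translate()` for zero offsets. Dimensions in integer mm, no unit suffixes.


translate([0, 0, 406]) cube([478, 436, 29]);
cube([37, 37, 406]);
translate([441, 0, 0]) cube([37, 37, 406]);
translate([0, 399, 0]) cube([37, 37, 406]);
translate([441, 399, 0]) cube([37, 37, 406]);
translate([0, 414, 435]) cube([478, 22, 408]);
translate([0, 0, 619]) cube([45, 414, 45]);
translate([433, 0, 619]) cube([45, 414, 45]);
translate([0, 0, 435]) cube([45, 45, 184]);
translate([433, 0, 435]) cube([45, 45, 184]);


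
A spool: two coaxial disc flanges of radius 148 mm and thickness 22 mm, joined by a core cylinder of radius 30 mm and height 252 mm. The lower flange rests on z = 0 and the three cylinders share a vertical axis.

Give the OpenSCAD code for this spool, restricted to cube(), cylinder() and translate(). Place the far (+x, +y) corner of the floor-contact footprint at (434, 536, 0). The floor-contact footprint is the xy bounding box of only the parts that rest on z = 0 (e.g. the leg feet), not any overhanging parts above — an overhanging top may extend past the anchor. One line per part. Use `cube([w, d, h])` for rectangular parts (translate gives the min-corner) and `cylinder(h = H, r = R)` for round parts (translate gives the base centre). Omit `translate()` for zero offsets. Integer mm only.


translate([286, 388, 0]) cylinder(h = 22, r = 148);
translate([286, 388, 22]) cylinder(h = 252, r = 30);
translate([286, 388, 274]) cylinder(h = 22, r = 148);


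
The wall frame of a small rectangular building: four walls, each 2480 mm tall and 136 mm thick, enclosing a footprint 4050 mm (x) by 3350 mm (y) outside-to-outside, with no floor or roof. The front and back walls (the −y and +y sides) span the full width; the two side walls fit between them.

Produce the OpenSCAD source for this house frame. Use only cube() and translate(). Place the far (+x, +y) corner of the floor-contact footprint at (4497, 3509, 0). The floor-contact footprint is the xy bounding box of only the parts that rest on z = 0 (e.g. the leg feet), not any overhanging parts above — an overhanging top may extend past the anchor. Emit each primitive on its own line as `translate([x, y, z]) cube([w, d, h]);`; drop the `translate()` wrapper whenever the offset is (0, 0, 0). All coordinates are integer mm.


translate([447, 159, 0]) cube([4050, 136, 2480]);
translate([447, 3373, 0]) cube([4050, 136, 2480]);
translate([447, 295, 0]) cube([136, 3078, 2480]);
translate([4361, 295, 0]) cube([136, 3078, 2480]);


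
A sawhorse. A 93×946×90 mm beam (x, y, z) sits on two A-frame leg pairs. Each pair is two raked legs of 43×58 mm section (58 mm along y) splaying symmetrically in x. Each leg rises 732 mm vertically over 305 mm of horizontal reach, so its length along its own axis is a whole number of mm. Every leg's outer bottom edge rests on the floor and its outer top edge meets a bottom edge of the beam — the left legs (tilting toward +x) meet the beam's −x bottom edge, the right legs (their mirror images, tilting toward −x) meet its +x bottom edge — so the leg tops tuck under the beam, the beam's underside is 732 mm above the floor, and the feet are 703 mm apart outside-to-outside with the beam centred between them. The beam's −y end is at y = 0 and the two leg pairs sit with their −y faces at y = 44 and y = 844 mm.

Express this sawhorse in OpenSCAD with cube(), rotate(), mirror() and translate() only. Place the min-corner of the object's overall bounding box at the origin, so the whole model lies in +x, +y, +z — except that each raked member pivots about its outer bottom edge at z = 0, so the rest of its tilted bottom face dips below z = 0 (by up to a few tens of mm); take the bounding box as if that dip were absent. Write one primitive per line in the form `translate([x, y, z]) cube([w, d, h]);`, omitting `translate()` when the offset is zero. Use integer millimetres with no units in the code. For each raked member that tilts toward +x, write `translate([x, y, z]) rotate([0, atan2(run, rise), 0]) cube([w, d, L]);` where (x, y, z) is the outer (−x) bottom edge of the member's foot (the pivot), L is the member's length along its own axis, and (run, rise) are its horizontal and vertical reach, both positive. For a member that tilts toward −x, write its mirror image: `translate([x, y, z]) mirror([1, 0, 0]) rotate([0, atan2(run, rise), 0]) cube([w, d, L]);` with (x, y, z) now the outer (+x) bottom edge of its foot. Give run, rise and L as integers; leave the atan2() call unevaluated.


translate([305, 0, 732]) cube([93, 946, 90]);
translate([0, 44, 0]) rotate([0, atan2(305, 732), 0]) cube([43, 58, 793]);
translate([703, 44, 0]) mirror([1, 0, 0]) rotate([0, atan2(305, 732), 0]) cube([43, 58, 793]);
translate([0, 844, 0]) rotate([0, atan2(305, 732), 0]) cube([43, 58, 793]);
translate([703, 844, 0]) mirror([1, 0, 0]) rotate([0, atan2(305, 732), 0]) cube([43, 58, 793]);


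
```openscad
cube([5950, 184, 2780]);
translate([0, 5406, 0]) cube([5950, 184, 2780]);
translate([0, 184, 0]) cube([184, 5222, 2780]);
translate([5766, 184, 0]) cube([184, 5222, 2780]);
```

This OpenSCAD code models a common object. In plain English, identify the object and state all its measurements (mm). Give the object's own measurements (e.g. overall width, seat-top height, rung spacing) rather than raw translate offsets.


The wall frame of a small rectangular building: four walls, each 2780 mm tall and 184 mm thick, enclosing a footprint 5950 mm (x) by 5590 mm (y) outside-to-outside, with no floor or roof. The front and back walls (the −y and +y sides) span the full width; the two side walls fit between them.


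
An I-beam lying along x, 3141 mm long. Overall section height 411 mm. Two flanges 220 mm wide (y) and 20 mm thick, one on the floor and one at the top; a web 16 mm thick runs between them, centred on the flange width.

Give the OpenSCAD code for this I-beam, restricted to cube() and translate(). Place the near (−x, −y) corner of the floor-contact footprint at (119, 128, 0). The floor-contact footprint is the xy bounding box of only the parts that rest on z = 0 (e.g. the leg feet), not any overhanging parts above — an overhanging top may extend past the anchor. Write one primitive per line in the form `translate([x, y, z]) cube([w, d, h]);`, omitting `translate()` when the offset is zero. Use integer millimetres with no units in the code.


translate([119, 128, 0]) cube([3141, 220, 20]);
translate([119, 230, 20]) cube([3141, 16, 371]);
translate([119, 128, 391]) cube([3141, 220, 20]);


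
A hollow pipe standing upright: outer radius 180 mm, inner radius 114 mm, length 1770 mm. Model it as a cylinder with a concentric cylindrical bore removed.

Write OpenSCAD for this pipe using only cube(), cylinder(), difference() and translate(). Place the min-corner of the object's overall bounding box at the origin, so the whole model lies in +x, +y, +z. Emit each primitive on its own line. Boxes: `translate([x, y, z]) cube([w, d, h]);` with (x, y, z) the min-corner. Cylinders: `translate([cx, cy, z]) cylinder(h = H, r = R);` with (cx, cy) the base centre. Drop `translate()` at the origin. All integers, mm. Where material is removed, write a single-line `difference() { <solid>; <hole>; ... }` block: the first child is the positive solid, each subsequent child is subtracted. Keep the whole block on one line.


difference() { translate([180, 180, 0]) cylinder(h = 1770, r = 180); translate([180, 180, 0]) cylinder(h = 1770, r = 114); }
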